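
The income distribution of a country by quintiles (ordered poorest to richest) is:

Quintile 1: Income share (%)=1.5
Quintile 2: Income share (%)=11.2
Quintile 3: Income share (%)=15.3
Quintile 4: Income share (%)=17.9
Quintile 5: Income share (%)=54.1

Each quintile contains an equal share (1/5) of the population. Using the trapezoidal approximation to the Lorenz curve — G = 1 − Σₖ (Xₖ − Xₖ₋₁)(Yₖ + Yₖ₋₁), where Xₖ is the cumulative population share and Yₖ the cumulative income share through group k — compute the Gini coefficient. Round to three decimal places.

0.448

Cumulative income shares Yₖ: 0.0150, 0.1270, 0.2800, 0.4590, 1.0000
Σ (Xₖ−Xₖ₋₁)(Yₖ+Yₖ₋₁) = (1/5)(0.0150+0.0000) + (1/5)(0.1270+0.0150) + (1/5)(0.2800+0.1270) + (1/5)(0.4590+0.2800) + (1/5)(1.0000+0.4590)
  = 0.0030 + 0.0284 + 0.0814 + 0.1478 + 0.2918 = 0.5524
G = 1 − 0.5524 = 0.4476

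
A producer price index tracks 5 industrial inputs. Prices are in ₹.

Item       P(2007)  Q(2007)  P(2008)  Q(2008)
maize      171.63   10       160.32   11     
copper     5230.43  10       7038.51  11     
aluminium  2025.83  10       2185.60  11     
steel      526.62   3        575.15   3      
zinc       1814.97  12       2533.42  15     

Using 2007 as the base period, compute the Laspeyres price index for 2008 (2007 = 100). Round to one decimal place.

129.0

Laspeyres price index uses base-period quantities as weights.
ΣP(2008)·Q(2007) = 160.32×10 + 7038.51×10 + 2185.60×10 + 575.15×3 + 2533.42×12 = 1603.2 + 70385.1 + 21856 + 1725.45 + 30401.04 = 125970.79
ΣP(2007)·Q(2007) = 171.63×10 + 5230.43×10 + 2025.83×10 + 526.62×3 + 1814.97×12 = 1716.3 + 52304.3 + 20258.3 + 1579.86 + 21779.64 = 97638.4
Index = 125970.79 / 97638.4 × 100 = 129.0177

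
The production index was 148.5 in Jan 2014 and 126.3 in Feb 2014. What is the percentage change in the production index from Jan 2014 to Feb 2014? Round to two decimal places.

Change = (126.3 − 148.5) / 148.5 × 100
       = -22.2 / 148.5 × 100 = -14.9495%

-14.95%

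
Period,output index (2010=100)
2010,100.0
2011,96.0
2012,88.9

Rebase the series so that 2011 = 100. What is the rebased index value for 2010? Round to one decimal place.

104.2

Rebased(2010) = 100.0 / 96.0 × 100 = 104.1667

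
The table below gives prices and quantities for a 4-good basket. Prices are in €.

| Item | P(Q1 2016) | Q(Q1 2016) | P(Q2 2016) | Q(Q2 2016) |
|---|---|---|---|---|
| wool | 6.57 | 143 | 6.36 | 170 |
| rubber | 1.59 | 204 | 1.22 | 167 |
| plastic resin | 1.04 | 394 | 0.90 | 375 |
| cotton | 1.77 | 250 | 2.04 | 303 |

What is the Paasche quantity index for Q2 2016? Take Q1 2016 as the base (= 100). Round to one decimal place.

Paasche quantity index uses current-period prices as weights.
ΣP(Q2 2016)·Q(Q2 2016) = 6.36×170 + 1.22×167 + 0.90×375 + 2.04×303 = 1081.2 + 203.74 + 337.5 + 618.12 = 2240.56
ΣP(Q2 2016)·Q(Q1 2016) = 6.36×143 + 1.22×204 + 0.90×394 + 2.04×250 = 909.48 + 248.88 + 354.6 + 510 = 2022.96
Index = 2240.56 / 2022.96 × 100 = 110.7565

110.8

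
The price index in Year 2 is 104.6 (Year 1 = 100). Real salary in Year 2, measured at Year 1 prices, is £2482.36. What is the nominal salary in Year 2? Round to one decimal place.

Nominal = Real × (Index/100) = 2482.36 × (104.6/100)
        = 2482.36 × 1.046 = 2596.5486

2596.5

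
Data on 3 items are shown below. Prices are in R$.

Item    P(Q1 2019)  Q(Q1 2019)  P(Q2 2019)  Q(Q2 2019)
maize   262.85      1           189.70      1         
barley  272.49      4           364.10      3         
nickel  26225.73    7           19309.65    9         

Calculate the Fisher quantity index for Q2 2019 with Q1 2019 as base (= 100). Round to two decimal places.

128.09

Laspeyres component (base-period weights):
ΣP(Q1 2019)Q(Q2 2019) = 262.85×1 + 272.49×3 + 26225.73×9 = 262.85 + 817.47 + 236031.57 = 237111.89
ΣP(Q1 2019)Q(Q1 2019) = 262.85×1 + 272.49×4 + 26225.73×7 = 262.85 + 1089.96 + 183580.11 = 184932.92
L = 237111.89 / 184932.92 × 100 = 128.2151
Paasche component (current-period weights):
ΣP(Q2 2019)Q(Q2 2019) = 189.70×1 + 364.10×3 + 19309.65×9 = 189.7 + 1092.3 + 173786.85 = 175068.85
ΣP(Q2 2019)Q(Q1 2019) = 189.70×1 + 364.10×4 + 19309.65×7 = 189.7 + 1456.4 + 135167.55 = 136813.65
P = 175068.85 / 136813.65 × 100 = 127.9615
Fisher = √(L × P) = √(128.2151 × 127.9615) = 128.0882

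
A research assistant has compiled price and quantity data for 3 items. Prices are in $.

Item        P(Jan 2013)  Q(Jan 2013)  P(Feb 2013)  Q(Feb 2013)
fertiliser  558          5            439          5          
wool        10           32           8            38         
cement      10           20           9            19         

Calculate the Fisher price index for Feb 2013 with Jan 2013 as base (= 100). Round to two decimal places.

Laspeyres component (base-period weights):
ΣP(Feb 2013)Q(Jan 2013) = 439×5 + 8×32 + 9×20 = 2195 + 256 + 180 = 2631
ΣP(Jan 2013)Q(Jan 2013) = 558×5 + 10×32 + 10×20 = 2790 + 320 + 200 = 3310
L = 2631 / 3310 × 100 = 79.4864
Paasche component (current-period weights):
ΣP(Feb 2013)Q(Feb 2013) = 439×5 + 8×38 + 9×19 = 2195 + 304 + 171 = 2670
ΣP(Jan 2013)Q(Feb 2013) = 558×5 + 10×38 + 10×19 = 2790 + 380 + 190 = 3360
P = 2670 / 3360 × 100 = 79.4643
Fisher = √(L × P) = √(79.4864 × 79.4643) = 79.4753

79.48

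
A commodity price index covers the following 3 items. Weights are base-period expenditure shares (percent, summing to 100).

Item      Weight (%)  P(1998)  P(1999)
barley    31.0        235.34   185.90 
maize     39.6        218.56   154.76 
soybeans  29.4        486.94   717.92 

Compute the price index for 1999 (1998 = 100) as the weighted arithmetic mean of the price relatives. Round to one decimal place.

barley: 31.0 × (185.90/235.34) = 31.0 × 0.789921 = 24.4875
maize: 39.6 × (154.76/218.56) = 39.6 × 0.708089 = 28.0403
soybeans: 29.4 × (717.92/486.94) = 29.4 × 1.474350 = 43.3459
Index = Σ wᵢ·(p₁ᵢ/p₀ᵢ) = 24.4875 + 28.0403 + 43.3459 = 95.8738

95.9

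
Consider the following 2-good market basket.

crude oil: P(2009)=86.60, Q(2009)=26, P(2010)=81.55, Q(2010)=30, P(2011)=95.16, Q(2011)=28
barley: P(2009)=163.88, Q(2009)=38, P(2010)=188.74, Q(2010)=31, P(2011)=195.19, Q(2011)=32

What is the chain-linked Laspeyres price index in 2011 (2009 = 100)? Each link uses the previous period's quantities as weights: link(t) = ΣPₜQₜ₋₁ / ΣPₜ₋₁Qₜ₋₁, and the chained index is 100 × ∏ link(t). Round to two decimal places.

117.63

Link 2009→2010:
ΣP(2010)Q(2009) = 81.55×26 + 188.74×38 = 2120.3 + 7172.12 = 9292.42
ΣP(2009)Q(2009) = 86.60×26 + 163.88×38 = 2251.6 + 6227.44 = 8479.04
link = 9292.42/8479.04 = 1.095928
Link 2010→2011:
ΣP(2011)Q(2010) = 95.16×30 + 195.19×31 = 2854.8 + 6050.89 = 8905.69
ΣP(2010)Q(2010) = 81.55×30 + 188.74×31 = 2446.5 + 5850.94 = 8297.44
link = 8905.69/8297.44 = 1.073306
Chained index = 100 × 1.095928 × 1.073306 = 117.6266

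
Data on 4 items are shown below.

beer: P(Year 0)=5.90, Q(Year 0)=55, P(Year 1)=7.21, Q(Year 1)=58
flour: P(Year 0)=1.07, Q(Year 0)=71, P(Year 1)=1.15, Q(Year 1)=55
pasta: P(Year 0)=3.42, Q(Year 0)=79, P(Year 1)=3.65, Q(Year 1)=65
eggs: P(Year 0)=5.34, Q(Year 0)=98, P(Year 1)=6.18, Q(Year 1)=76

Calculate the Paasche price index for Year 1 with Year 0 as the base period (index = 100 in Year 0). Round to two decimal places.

Paasche price index uses current-period quantities as weights.
ΣP(Year 1)·Q(Year 1) = 7.21×58 + 1.15×55 + 3.65×65 + 6.18×76 = 418.18 + 63.25 + 237.25 + 469.68 = 1188.36
ΣP(Year 0)·Q(Year 1) = 5.90×58 + 1.07×55 + 3.42×65 + 5.34×76 = 342.2 + 58.85 + 222.3 + 405.84 = 1029.19
Index = 1188.36 / 1029.19 × 100 = 115.4656

115.47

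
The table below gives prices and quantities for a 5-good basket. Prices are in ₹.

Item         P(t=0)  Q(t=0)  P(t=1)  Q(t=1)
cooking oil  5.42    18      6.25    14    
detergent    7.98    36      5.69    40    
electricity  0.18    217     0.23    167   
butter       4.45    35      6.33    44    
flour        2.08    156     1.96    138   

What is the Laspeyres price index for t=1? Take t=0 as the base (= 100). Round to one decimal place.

98.9

Laspeyres price index uses base-period quantities as weights.
ΣP(t=1)·Q(t=0) = 6.25×18 + 5.69×36 + 0.23×217 + 6.33×35 + 1.96×156 = 112.5 + 204.84 + 49.91 + 221.55 + 305.76 = 894.56
ΣP(t=0)·Q(t=0) = 5.42×18 + 7.98×36 + 0.18×217 + 4.45×35 + 2.08×156 = 97.56 + 287.28 + 39.06 + 155.75 + 324.48 = 904.13
Index = 894.56 / 904.13 × 100 = 98.9415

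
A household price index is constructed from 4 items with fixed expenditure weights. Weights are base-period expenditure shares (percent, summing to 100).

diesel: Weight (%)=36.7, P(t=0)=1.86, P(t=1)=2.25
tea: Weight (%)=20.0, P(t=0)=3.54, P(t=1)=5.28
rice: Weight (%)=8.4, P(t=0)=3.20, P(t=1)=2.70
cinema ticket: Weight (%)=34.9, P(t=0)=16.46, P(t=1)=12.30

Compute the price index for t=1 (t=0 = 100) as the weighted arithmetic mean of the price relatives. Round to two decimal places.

diesel: 36.7 × (2.25/1.86) = 36.7 × 1.209677 = 44.3952
tea: 20.0 × (5.28/3.54) = 20.0 × 1.491525 = 29.8305
rice: 8.4 × (2.70/3.20) = 8.4 × 0.843750 = 7.0875
cinema ticket: 34.9 × (12.30/16.46) = 34.9 × 0.747266 = 26.0796
Index = Σ wᵢ·(p₁ᵢ/p₀ᵢ) = 44.3952 + 29.8305 + 7.0875 + 26.0796 = 107.3928

107.39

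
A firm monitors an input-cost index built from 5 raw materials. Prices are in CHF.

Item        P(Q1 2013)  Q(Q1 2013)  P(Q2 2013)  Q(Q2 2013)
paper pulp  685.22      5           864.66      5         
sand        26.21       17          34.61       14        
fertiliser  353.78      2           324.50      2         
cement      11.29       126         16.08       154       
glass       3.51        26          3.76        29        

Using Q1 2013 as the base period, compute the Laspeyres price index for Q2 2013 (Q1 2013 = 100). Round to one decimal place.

Laspeyres price index uses base-period quantities as weights.
ΣP(Q2 2013)·Q(Q1 2013) = 864.66×5 + 34.61×17 + 324.50×2 + 16.08×126 + 3.76×26 = 4323.3 + 588.37 + 649 + 2026.08 + 97.76 = 7684.51
ΣP(Q1 2013)·Q(Q1 2013) = 685.22×5 + 26.21×17 + 353.78×2 + 11.29×126 + 3.51×26 = 3426.1 + 445.57 + 707.56 + 1422.54 + 91.26 = 6093.03
Index = 7684.51 / 6093.03 × 100 = 126.1197

126.1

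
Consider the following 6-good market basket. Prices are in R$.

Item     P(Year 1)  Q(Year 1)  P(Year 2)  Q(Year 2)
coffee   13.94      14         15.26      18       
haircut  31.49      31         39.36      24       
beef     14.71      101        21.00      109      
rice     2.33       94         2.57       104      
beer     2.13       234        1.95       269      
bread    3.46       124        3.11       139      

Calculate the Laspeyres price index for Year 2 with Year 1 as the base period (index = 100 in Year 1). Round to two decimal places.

121.95

Laspeyres price index uses base-period quantities as weights.
ΣP(Year 2)·Q(Year 1) = 15.26×14 + 39.36×31 + 21.00×101 + 2.57×94 + 1.95×234 + 3.11×124 = 213.64 + 1220.16 + 2121 + 241.58 + 456.3 + 385.64 = 4638.32
ΣP(Year 1)·Q(Year 1) = 13.94×14 + 31.49×31 + 14.71×101 + 2.33×94 + 2.13×234 + 3.46×124 = 195.16 + 976.19 + 1485.71 + 219.02 + 498.42 + 429.04 = 3803.54
Index = 4638.32 / 3803.54 × 100 = 121.9474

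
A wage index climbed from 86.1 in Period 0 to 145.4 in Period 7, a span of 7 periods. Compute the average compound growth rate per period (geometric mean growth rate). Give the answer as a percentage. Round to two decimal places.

7.77%

Growth factor = (145.4/86.1)^(1/7) = (1.688734)^(1/7) = 1.077727
Growth rate = 1.077727 − 1 = 0.077727 = 7.7727%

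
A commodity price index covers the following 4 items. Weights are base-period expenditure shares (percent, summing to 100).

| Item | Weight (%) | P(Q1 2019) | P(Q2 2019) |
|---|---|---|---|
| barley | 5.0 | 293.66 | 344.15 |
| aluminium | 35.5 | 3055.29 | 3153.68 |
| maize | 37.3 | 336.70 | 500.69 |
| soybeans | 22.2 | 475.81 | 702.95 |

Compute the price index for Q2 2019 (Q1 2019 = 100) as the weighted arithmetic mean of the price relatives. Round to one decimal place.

barley: 5.0 × (344.15/293.66) = 5.0 × 1.171934 = 5.8597
aluminium: 35.5 × (3153.68/3055.29) = 35.5 × 1.032203 = 36.6432
maize: 37.3 × (500.69/336.70) = 37.3 × 1.487051 = 55.4670
soybeans: 22.2 × (702.95/475.81) = 22.2 × 1.477375 = 32.7977
Index = Σ wᵢ·(p₁ᵢ/p₀ᵢ) = 5.8597 + 36.6432 + 55.4670 + 32.7977 = 130.7676

130.8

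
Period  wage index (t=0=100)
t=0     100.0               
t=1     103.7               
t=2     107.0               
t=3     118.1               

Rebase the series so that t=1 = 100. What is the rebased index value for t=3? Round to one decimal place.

Rebased(t=3) = 118.1 / 103.7 × 100 = 113.8862

113.9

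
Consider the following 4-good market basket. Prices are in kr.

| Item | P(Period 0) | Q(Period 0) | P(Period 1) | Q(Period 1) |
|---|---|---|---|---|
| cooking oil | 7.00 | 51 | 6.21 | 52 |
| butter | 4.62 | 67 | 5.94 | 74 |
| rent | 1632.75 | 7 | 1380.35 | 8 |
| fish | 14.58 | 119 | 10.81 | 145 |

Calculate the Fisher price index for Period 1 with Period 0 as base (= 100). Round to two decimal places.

84.27

Laspeyres component (base-period weights):
ΣP(Period 1)Q(Period 0) = 6.21×51 + 5.94×67 + 1380.35×7 + 10.81×119 = 316.71 + 397.98 + 9662.45 + 1286.39 = 11663.53
ΣP(Period 0)Q(Period 0) = 7.00×51 + 4.62×67 + 1632.75×7 + 14.58×119 = 357 + 309.54 + 11429.25 + 1735.02 = 13830.81
L = 11663.53 / 13830.81 × 100 = 84.3301
Paasche component (current-period weights):
ΣP(Period 1)Q(Period 1) = 6.21×52 + 5.94×74 + 1380.35×8 + 10.81×145 = 322.92 + 439.56 + 11042.8 + 1567.45 = 13372.73
ΣP(Period 0)Q(Period 1) = 7.00×52 + 4.62×74 + 1632.75×8 + 14.58×145 = 364 + 341.88 + 13062 + 2114.1 = 15881.98
P = 13372.73 / 15881.98 × 100 = 84.2006
Fisher = √(L × P) = √(84.3301 × 84.2006) = 84.2653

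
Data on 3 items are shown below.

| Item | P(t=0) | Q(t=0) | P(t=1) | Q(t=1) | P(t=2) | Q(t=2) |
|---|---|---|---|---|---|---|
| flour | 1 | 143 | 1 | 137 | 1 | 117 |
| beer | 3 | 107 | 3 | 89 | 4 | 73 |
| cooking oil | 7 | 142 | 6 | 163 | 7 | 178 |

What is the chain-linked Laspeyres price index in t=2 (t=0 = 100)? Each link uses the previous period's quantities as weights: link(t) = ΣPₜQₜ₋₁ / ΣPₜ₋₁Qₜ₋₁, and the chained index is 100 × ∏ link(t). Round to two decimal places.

106.72

Link t=0→t=1:
ΣP(t=1)Q(t=0) = 1×143 + 3×107 + 6×142 = 143 + 321 + 852 = 1316
ΣP(t=0)Q(t=0) = 1×143 + 3×107 + 7×142 = 143 + 321 + 994 = 1458
link = 1316/1458 = 0.902606
Link t=1→t=2:
ΣP(t=2)Q(t=1) = 1×137 + 4×89 + 7×163 = 137 + 356 + 1141 = 1634
ΣP(t=1)Q(t=1) = 1×137 + 3×89 + 6×163 = 137 + 267 + 978 = 1382
link = 1634/1382 = 1.182344
Chained index = 100 × 0.902606 × 1.182344 = 106.7192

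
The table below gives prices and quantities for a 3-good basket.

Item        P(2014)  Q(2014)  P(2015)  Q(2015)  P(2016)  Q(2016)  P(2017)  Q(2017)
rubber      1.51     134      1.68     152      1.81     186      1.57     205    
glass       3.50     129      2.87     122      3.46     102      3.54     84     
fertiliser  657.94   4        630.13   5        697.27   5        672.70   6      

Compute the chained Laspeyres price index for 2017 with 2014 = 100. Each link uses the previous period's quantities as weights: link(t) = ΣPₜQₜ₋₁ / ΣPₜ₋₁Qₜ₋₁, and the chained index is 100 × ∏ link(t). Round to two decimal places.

101.60

Link 2014→2015:
ΣP(2015)Q(2014) = 1.68×134 + 2.87×129 + 630.13×4 = 225.12 + 370.23 + 2520.52 = 3115.87
ΣP(2014)Q(2014) = 1.51×134 + 3.50×129 + 657.94×4 = 202.34 + 451.5 + 2631.76 = 3285.6
link = 3115.87/3285.6 = 0.948341
Link 2015→2016:
ΣP(2016)Q(2015) = 1.81×152 + 3.46×122 + 697.27×5 = 275.12 + 422.12 + 3486.35 = 4183.59
ΣP(2015)Q(2015) = 1.68×152 + 2.87×122 + 630.13×5 = 255.36 + 350.14 + 3150.65 = 3756.15
link = 4183.59/3756.15 = 1.113797
Link 2016→2017:
ΣP(2017)Q(2016) = 1.57×186 + 3.54×102 + 672.70×5 = 292.02 + 361.08 + 3363.5 = 4016.6
ΣP(2016)Q(2016) = 1.81×186 + 3.46×102 + 697.27×5 = 336.66 + 352.92 + 3486.35 = 4175.93
link = 4016.6/4175.93 = 0.961846
Chained index = 100 × 0.948341 × 1.113797 × 0.961846 = 101.5959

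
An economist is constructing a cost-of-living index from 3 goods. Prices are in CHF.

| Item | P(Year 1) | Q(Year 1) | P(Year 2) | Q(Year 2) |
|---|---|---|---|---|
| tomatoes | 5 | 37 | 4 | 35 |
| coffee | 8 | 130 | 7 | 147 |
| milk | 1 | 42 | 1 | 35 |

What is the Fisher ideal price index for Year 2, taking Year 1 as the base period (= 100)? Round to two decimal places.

Laspeyres component (base-period weights):
ΣP(Year 2)Q(Year 1) = 4×37 + 7×130 + 1×42 = 148 + 910 + 42 = 1100
ΣP(Year 1)Q(Year 1) = 5×37 + 8×130 + 1×42 = 185 + 1040 + 42 = 1267
L = 1100 / 1267 × 100 = 86.8193
Paasche component (current-period weights):
ΣP(Year 2)Q(Year 2) = 4×35 + 7×147 + 1×35 = 140 + 1029 + 35 = 1204
ΣP(Year 1)Q(Year 2) = 5×35 + 8×147 + 1×35 = 175 + 1176 + 35 = 1386
P = 1204 / 1386 × 100 = 86.8687
Fisher = √(L × P) = √(86.8193 × 86.8687) = 86.8440

86.84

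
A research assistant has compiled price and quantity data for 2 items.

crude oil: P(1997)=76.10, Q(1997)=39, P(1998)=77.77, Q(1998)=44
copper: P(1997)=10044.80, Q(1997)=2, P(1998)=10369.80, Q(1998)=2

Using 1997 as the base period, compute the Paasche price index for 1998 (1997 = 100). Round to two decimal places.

Paasche price index uses current-period quantities as weights.
ΣP(1998)·Q(1998) = 77.77×44 + 10369.80×2 = 3421.88 + 20739.6 = 24161.48
ΣP(1997)·Q(1998) = 76.10×44 + 10044.80×2 = 3348.4 + 20089.6 = 23438
Index = 24161.48 / 23438 × 100 = 103.0868

103.09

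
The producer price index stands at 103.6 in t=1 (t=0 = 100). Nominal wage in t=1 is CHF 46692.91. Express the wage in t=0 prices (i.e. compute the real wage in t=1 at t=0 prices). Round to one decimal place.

Real = Nominal ÷ (Index/100) = 46692.91 ÷ (103.6/100)
     = 46692.91 ÷ 1.036 = 45070.3764

45070.4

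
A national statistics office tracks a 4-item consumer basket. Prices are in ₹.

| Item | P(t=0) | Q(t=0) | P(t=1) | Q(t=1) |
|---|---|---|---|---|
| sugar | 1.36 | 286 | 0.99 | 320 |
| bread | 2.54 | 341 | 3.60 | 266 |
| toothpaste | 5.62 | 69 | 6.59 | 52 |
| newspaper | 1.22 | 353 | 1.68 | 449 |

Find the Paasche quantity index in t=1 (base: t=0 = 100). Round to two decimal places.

92.69

Paasche quantity index uses current-period prices as weights.
ΣP(t=1)·Q(t=1) = 0.99×320 + 3.60×266 + 6.59×52 + 1.68×449 = 316.8 + 957.6 + 342.68 + 754.32 = 2371.4
ΣP(t=1)·Q(t=0) = 0.99×286 + 3.60×341 + 6.59×69 + 1.68×353 = 283.14 + 1227.6 + 454.71 + 593.04 = 2558.49
Index = 2371.4 / 2558.49 × 100 = 92.6875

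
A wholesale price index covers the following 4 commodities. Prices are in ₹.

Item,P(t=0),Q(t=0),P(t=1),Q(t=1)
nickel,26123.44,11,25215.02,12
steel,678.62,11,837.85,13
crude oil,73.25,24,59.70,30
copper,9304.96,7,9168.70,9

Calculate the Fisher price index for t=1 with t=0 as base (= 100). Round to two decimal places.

97.40

Laspeyres component (base-period weights):
ΣP(t=1)Q(t=0) = 25215.02×11 + 837.85×11 + 59.70×24 + 9168.70×7 = 277365.22 + 9216.35 + 1432.8 + 64180.9 = 352195.27
ΣP(t=0)Q(t=0) = 26123.44×11 + 678.62×11 + 73.25×24 + 9304.96×7 = 287357.84 + 7464.82 + 1758 + 65134.72 = 361715.38
L = 352195.27 / 361715.38 × 100 = 97.3681
Paasche component (current-period weights):
ΣP(t=1)Q(t=1) = 25215.02×12 + 837.85×13 + 59.70×30 + 9168.70×9 = 302580.24 + 10892.05 + 1791 + 82518.3 = 397781.59
ΣP(t=0)Q(t=1) = 26123.44×12 + 678.62×13 + 73.25×30 + 9304.96×9 = 313481.28 + 8822.06 + 2197.5 + 83744.64 = 408245.48
P = 397781.59 / 408245.48 × 100 = 97.4369
Fisher = √(L × P) = √(97.3681 × 97.4369) = 97.4025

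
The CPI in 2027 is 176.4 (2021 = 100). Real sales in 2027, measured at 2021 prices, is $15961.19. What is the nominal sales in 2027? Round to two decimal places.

28155.54

Nominal = Real × (Index/100) = 15961.19 × (176.4/100)
        = 15961.19 × 1.764 = 28155.5392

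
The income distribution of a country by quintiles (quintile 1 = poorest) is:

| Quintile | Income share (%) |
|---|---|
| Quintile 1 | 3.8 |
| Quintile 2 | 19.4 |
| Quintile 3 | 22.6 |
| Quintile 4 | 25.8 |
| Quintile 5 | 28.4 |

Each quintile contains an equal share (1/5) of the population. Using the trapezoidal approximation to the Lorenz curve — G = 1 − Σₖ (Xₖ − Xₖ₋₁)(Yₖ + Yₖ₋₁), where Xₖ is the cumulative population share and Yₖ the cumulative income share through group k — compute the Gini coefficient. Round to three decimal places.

0.222

Cumulative income shares Yₖ: 0.0380, 0.2320, 0.4580, 0.7160, 1.0000
Σ (Xₖ−Xₖ₋₁)(Yₖ+Yₖ₋₁) = (1/5)(0.0380+0.0000) + (1/5)(0.2320+0.0380) + (1/5)(0.4580+0.2320) + (1/5)(0.7160+0.4580) + (1/5)(1.0000+0.7160)
  = 0.0076 + 0.0540 + 0.1380 + 0.2348 + 0.3432 = 0.7776
G = 1 − 0.7776 = 0.2224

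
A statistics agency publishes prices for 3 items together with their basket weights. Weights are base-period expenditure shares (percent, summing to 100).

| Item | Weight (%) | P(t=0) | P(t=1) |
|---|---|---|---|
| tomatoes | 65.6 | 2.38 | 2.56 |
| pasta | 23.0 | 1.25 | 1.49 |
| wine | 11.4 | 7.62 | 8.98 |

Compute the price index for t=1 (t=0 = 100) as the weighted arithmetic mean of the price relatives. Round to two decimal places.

111.41

tomatoes: 65.6 × (2.56/2.38) = 65.6 × 1.075630 = 70.5613
pasta: 23.0 × (1.49/1.25) = 23.0 × 1.192000 = 27.4160
wine: 11.4 × (8.98/7.62) = 11.4 × 1.178478 = 13.4346
Index = Σ wᵢ·(p₁ᵢ/p₀ᵢ) = 70.5613 + 27.4160 + 13.4346 = 111.4120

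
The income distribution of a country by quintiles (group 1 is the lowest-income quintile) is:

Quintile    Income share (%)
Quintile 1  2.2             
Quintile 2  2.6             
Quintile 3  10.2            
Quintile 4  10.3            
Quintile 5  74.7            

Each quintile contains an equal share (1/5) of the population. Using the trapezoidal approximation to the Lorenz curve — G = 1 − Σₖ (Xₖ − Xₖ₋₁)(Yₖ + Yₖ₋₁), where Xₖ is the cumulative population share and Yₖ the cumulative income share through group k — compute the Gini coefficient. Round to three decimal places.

Cumulative income shares Yₖ: 0.0220, 0.0480, 0.1500, 0.2530, 1.0000
Σ (Xₖ−Xₖ₋₁)(Yₖ+Yₖ₋₁) = (1/5)(0.0220+0.0000) + (1/5)(0.0480+0.0220) + (1/5)(0.1500+0.0480) + (1/5)(0.2530+0.1500) + (1/5)(1.0000+0.2530)
  = 0.0044 + 0.0140 + 0.0396 + 0.0806 + 0.2506 = 0.3892
G = 1 − 0.3892 = 0.6108

0.611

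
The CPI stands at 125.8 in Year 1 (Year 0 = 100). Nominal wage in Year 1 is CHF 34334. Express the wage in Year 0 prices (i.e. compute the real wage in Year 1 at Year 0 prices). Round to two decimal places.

27292.53

Real = Nominal ÷ (Index/100) = 34334 ÷ (125.8/100)
     = 34334 ÷ 1.258 = 27292.5278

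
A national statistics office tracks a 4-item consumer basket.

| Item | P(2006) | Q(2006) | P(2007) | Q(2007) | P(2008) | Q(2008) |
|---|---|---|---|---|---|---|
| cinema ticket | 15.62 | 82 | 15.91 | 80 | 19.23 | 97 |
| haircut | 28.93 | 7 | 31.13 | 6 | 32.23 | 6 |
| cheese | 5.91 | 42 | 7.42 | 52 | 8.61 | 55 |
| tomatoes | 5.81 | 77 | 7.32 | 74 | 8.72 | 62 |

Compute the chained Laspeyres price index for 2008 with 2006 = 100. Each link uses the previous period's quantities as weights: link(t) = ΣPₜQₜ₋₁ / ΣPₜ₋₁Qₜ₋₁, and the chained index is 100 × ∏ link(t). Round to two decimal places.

Link 2006→2007:
ΣP(2007)Q(2006) = 15.91×82 + 31.13×7 + 7.42×42 + 7.32×77 = 1304.62 + 217.91 + 311.64 + 563.64 = 2397.81
ΣP(2006)Q(2006) = 15.62×82 + 28.93×7 + 5.91×42 + 5.81×77 = 1280.84 + 202.51 + 248.22 + 447.37 = 2178.94
link = 2397.81/2178.94 = 1.100448
Link 2007→2008:
ΣP(2008)Q(2007) = 19.23×80 + 32.23×6 + 8.61×52 + 8.72×74 = 1538.4 + 193.38 + 447.72 + 645.28 = 2824.78
ΣP(2007)Q(2007) = 15.91×80 + 31.13×6 + 7.42×52 + 7.32×74 = 1272.8 + 186.78 + 385.84 + 541.68 = 2387.1
link = 2824.78/2387.1 = 1.183352
Chained index = 100 × 1.100448 × 1.183352 = 130.2217

130.22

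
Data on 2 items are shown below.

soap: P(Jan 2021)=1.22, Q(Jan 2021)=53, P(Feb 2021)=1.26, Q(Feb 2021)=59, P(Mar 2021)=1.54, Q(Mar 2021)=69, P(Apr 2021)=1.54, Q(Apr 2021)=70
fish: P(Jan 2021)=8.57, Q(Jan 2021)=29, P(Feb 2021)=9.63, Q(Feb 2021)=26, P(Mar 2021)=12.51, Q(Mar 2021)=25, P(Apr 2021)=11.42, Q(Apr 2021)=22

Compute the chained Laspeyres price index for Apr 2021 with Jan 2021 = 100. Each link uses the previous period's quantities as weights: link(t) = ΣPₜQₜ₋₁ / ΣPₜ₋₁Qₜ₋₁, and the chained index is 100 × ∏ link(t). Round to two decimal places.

Link Jan 2021→Feb 2021:
ΣP(Feb 2021)Q(Jan 2021) = 1.26×53 + 9.63×29 = 66.78 + 279.27 = 346.05
ΣP(Jan 2021)Q(Jan 2021) = 1.22×53 + 8.57×29 = 64.66 + 248.53 = 313.19
link = 346.05/313.19 = 1.104920
Link Feb 2021→Mar 2021:
ΣP(Mar 2021)Q(Feb 2021) = 1.54×59 + 12.51×26 = 90.86 + 325.26 = 416.12
ΣP(Feb 2021)Q(Feb 2021) = 1.26×59 + 9.63×26 = 74.34 + 250.38 = 324.72
link = 416.12/324.72 = 1.281473
Link Mar 2021→Apr 2021:
ΣP(Apr 2021)Q(Mar 2021) = 1.54×69 + 11.42×25 = 106.26 + 285.5 = 391.76
ΣP(Mar 2021)Q(Mar 2021) = 1.54×69 + 12.51×25 = 106.26 + 312.75 = 419.01
link = 391.76/419.01 = 0.934966
Chained index = 100 × 1.104920 × 1.281473 × 0.934966 = 132.3842

132.38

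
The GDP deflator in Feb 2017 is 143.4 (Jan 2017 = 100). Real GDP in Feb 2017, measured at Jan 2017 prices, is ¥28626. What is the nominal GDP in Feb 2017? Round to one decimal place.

41049.7

Nominal = Real × (Index/100) = 28626 × (143.4/100)
        = 28626 × 1.434 = 41049.6840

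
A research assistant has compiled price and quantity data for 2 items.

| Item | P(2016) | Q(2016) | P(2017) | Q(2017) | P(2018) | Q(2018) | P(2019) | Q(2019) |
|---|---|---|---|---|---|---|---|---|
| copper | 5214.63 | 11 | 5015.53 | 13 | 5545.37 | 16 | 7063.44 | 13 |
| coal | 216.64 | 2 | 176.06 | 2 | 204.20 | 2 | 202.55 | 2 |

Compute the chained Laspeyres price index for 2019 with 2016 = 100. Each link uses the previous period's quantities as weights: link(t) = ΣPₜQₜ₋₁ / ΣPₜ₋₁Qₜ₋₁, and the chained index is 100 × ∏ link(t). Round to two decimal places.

Link 2016→2017:
ΣP(2017)Q(2016) = 5015.53×11 + 176.06×2 = 55170.83 + 352.12 = 55522.95
ΣP(2016)Q(2016) = 5214.63×11 + 216.64×2 = 57360.93 + 433.28 = 57794.21
link = 55522.95/57794.21 = 0.960701
Link 2017→2018:
ΣP(2018)Q(2017) = 5545.37×13 + 204.20×2 = 72089.81 + 408.4 = 72498.21
ΣP(2017)Q(2017) = 5015.53×13 + 176.06×2 = 65201.89 + 352.12 = 65554.01
link = 72498.21/65554.01 = 1.105931
Link 2018→2019:
ΣP(2019)Q(2018) = 7063.44×16 + 202.55×2 = 113015.04 + 405.1 = 113420.14
ΣP(2018)Q(2018) = 5545.37×16 + 204.20×2 = 88725.92 + 408.4 = 89134.32
link = 113420.14/89134.32 = 1.272463
Chained index = 100 × 0.960701 × 1.105931 × 1.272463 = 135.1953

135.20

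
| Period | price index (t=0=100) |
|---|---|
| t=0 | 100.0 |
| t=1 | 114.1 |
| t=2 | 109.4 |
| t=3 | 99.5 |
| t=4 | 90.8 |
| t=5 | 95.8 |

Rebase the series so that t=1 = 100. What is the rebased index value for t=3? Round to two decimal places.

87.20

Rebased(t=3) = 99.5 / 114.1 × 100 = 87.2042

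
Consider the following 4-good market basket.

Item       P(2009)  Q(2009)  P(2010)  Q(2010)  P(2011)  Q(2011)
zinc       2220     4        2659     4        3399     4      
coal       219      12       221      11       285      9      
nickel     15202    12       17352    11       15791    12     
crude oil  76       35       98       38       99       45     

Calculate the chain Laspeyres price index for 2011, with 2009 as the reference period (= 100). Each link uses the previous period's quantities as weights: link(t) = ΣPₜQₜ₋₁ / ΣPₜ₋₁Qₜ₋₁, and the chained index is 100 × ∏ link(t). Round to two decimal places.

Link 2009→2010:
ΣP(2010)Q(2009) = 2659×4 + 221×12 + 17352×12 + 98×35 = 10636 + 2652 + 208224 + 3430 = 224942
ΣP(2009)Q(2009) = 2220×4 + 219×12 + 15202×12 + 76×35 = 8880 + 2628 + 182424 + 2660 = 196592
link = 224942/196592 = 1.144207
Link 2010→2011:
ΣP(2011)Q(2010) = 3399×4 + 285×11 + 15791×11 + 99×38 = 13596 + 3135 + 173701 + 3762 = 194194
ΣP(2010)Q(2010) = 2659×4 + 221×11 + 17352×11 + 98×38 = 10636 + 2431 + 190872 + 3724 = 207663
link = 194194/207663 = 0.935140
Chained index = 100 × 1.144207 × 0.935140 = 106.9994

107.00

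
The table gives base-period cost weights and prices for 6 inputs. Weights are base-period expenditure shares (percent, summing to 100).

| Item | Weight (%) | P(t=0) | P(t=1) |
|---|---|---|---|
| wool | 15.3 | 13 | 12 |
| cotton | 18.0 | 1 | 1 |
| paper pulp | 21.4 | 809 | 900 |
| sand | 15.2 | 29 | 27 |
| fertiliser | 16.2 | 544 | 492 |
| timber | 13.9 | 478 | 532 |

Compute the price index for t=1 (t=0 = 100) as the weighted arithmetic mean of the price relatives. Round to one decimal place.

wool: 15.3 × (12/13) = 15.3 × 0.923077 = 14.1231
cotton: 18.0 × (1/1) = 18.0 × 1.000000 = 18.0000
paper pulp: 21.4 × (900/809) = 21.4 × 1.112485 = 23.8072
sand: 15.2 × (27/29) = 15.2 × 0.931034 = 14.1517
fertiliser: 16.2 × (492/544) = 16.2 × 0.904412 = 14.6515
timber: 13.9 × (532/478) = 13.9 × 1.112971 = 15.4703
Index = Σ wᵢ·(p₁ᵢ/p₀ᵢ) = 14.1231 + 18.0000 + 23.8072 + 14.1517 + 14.6515 + 15.4703 = 100.2037

100.2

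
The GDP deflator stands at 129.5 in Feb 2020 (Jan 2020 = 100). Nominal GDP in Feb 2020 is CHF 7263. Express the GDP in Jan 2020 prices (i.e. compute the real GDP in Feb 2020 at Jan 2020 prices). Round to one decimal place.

Real = Nominal ÷ (Index/100) = 7263 ÷ (129.5/100)
     = 7263 ÷ 1.295 = 5608.4942

5608.5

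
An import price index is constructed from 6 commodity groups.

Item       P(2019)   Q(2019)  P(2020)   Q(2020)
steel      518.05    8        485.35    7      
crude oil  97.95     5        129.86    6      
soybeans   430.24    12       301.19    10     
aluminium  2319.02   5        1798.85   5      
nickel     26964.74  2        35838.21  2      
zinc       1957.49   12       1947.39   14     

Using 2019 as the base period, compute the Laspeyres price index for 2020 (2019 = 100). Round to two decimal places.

Laspeyres price index uses base-period quantities as weights.
ΣP(2020)·Q(2019) = 485.35×8 + 129.86×5 + 301.19×12 + 1798.85×5 + 35838.21×2 + 1947.39×12 = 3882.8 + 649.3 + 3614.28 + 8994.25 + 71676.42 + 23368.68 = 112185.73
ΣP(2019)·Q(2019) = 518.05×8 + 97.95×5 + 430.24×12 + 2319.02×5 + 26964.74×2 + 1957.49×12 = 4144.4 + 489.75 + 5162.88 + 11595.1 + 53929.48 + 23489.88 = 98811.49
Index = 112185.73 / 98811.49 × 100 = 113.5351

113.54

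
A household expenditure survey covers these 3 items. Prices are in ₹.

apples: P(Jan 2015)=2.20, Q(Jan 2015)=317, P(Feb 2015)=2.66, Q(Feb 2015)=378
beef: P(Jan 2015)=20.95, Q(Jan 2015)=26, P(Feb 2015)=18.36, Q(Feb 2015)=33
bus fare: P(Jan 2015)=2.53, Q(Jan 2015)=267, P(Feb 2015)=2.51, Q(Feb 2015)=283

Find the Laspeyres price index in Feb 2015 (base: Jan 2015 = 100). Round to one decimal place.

Laspeyres price index uses base-period quantities as weights.
ΣP(Feb 2015)·Q(Jan 2015) = 2.66×317 + 18.36×26 + 2.51×267 = 843.22 + 477.36 + 670.17 = 1990.75
ΣP(Jan 2015)·Q(Jan 2015) = 2.20×317 + 20.95×26 + 2.53×267 = 697.4 + 544.7 + 675.51 = 1917.61
Index = 1990.75 / 1917.61 × 100 = 103.8141

103.8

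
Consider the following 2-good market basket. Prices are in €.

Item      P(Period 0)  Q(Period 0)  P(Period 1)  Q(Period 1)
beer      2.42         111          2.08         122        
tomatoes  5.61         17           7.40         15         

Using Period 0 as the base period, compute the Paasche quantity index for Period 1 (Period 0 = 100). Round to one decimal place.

Paasche quantity index uses current-period prices as weights.
ΣP(Period 1)·Q(Period 1) = 2.08×122 + 7.40×15 = 253.76 + 111 = 364.76
ΣP(Period 1)·Q(Period 0) = 2.08×111 + 7.40×17 = 230.88 + 125.8 = 356.68
Index = 364.76 / 356.68 × 100 = 102.2653

102.3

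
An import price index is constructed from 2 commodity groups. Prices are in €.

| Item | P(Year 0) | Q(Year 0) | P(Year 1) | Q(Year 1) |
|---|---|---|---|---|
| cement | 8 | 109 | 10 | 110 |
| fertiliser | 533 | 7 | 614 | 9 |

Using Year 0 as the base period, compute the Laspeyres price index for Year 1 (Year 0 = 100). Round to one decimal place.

117.1

Laspeyres price index uses base-period quantities as weights.
ΣP(Year 1)·Q(Year 0) = 10×109 + 614×7 = 1090 + 4298 = 5388
ΣP(Year 0)·Q(Year 0) = 8×109 + 533×7 = 872 + 3731 = 4603
Index = 5388 / 4603 × 100 = 117.0541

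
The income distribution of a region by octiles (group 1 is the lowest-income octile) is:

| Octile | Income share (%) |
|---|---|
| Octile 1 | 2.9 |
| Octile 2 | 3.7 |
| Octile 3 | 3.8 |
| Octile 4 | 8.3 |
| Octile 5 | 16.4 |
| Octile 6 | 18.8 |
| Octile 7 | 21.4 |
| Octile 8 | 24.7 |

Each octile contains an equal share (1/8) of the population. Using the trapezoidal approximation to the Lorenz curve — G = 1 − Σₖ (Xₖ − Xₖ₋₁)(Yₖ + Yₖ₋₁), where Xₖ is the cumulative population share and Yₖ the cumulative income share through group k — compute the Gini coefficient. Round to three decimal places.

Cumulative income shares Yₖ: 0.0290, 0.0660, 0.1040, 0.1870, 0.3510, 0.5390, 0.7530, 1.0000
Σ (Xₖ−Xₖ₋₁)(Yₖ+Yₖ₋₁) = (1/8)(0.0290+0.0000) + (1/8)(0.0660+0.0290) + (1/8)(0.1040+0.0660) + (1/8)(0.1870+0.1040) + (1/8)(0.3510+0.1870) + (1/8)(0.5390+0.3510) + (1/8)(0.7530+0.5390) + (1/8)(1.0000+0.7530)
  = 0.0036 + 0.0119 + 0.0213 + 0.0364 + 0.0673 + 0.1112 + 0.1615 + 0.2191 = 0.6322
G = 1 − 0.6322 = 0.3678

0.368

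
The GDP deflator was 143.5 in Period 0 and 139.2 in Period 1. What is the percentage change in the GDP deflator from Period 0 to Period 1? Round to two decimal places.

-3.00%

Change = (139.2 − 143.5) / 143.5 × 100
       = -4.3 / 143.5 × 100 = -2.9965%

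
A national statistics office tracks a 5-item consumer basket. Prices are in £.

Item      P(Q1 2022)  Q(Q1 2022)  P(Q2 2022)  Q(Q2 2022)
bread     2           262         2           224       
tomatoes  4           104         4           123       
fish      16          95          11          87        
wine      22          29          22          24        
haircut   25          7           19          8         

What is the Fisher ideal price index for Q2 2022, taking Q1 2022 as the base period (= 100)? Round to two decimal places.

Laspeyres component (base-period weights):
ΣP(Q2 2022)Q(Q1 2022) = 2×262 + 4×104 + 11×95 + 22×29 + 19×7 = 524 + 416 + 1045 + 638 + 133 = 2756
ΣP(Q1 2022)Q(Q1 2022) = 2×262 + 4×104 + 16×95 + 22×29 + 25×7 = 524 + 416 + 1520 + 638 + 175 = 3273
L = 2756 / 3273 × 100 = 84.2041
Paasche component (current-period weights):
ΣP(Q2 2022)Q(Q2 2022) = 2×224 + 4×123 + 11×87 + 22×24 + 19×8 = 448 + 492 + 957 + 528 + 152 = 2577
ΣP(Q1 2022)Q(Q2 2022) = 2×224 + 4×123 + 16×87 + 22×24 + 25×8 = 448 + 492 + 1392 + 528 + 200 = 3060
P = 2577 / 3060 × 100 = 84.2157
Fisher = √(L × P) = √(84.2041 × 84.2157) = 84.2099

84.21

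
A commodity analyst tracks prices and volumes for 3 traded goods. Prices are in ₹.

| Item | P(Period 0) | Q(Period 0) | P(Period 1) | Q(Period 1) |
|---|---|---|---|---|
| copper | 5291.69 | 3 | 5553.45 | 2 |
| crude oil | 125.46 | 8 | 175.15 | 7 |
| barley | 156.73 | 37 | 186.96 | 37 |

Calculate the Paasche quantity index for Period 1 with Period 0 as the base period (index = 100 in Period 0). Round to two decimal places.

Paasche quantity index uses current-period prices as weights.
ΣP(Period 1)·Q(Period 1) = 5553.45×2 + 175.15×7 + 186.96×37 = 11106.9 + 1226.05 + 6917.52 = 19250.47
ΣP(Period 1)·Q(Period 0) = 5553.45×3 + 175.15×8 + 186.96×37 = 16660.35 + 1401.2 + 6917.52 = 24979.07
Index = 19250.47 / 24979.07 × 100 = 77.0664

77.07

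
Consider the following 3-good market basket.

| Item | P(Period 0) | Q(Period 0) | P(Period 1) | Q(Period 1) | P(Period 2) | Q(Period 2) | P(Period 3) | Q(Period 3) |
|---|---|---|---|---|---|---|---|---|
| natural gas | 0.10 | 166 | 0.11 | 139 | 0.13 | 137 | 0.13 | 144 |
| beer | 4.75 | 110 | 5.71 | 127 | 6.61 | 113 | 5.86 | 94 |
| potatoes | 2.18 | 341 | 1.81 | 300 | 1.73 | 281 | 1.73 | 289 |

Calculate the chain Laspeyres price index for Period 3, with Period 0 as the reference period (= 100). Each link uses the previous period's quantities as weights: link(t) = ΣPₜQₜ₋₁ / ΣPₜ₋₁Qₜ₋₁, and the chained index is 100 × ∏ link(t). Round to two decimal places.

Link Period 0→Period 1:
ΣP(Period 1)Q(Period 0) = 0.11×166 + 5.71×110 + 1.81×341 = 18.26 + 628.1 + 617.21 = 1263.57
ΣP(Period 0)Q(Period 0) = 0.10×166 + 4.75×110 + 2.18×341 = 16.6 + 522.5 + 743.38 = 1282.48
link = 1263.57/1282.48 = 0.985255
Link Period 1→Period 2:
ΣP(Period 2)Q(Period 1) = 0.13×139 + 6.61×127 + 1.73×300 = 18.07 + 839.47 + 519 = 1376.54
ΣP(Period 1)Q(Period 1) = 0.11×139 + 5.71×127 + 1.81×300 = 15.29 + 725.17 + 543 = 1283.46
link = 1376.54/1283.46 = 1.072523
Link Period 2→Period 3:
ΣP(Period 3)Q(Period 2) = 0.13×137 + 5.86×113 + 1.73×281 = 17.81 + 662.18 + 486.13 = 1166.12
ΣP(Period 2)Q(Period 2) = 0.13×137 + 6.61×113 + 1.73×281 = 17.81 + 746.93 + 486.13 = 1250.87
link = 1166.12/1250.87 = 0.932247
Chained index = 100 × 0.985255 × 1.072523 × 0.932247 = 98.5113

98.51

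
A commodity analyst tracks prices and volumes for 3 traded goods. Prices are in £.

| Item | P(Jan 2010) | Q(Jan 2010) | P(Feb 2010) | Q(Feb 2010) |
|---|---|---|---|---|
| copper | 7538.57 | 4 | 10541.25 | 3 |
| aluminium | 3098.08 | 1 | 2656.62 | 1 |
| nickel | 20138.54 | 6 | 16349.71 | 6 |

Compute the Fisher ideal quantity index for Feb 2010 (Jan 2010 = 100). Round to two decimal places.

Laspeyres component (base-period weights):
ΣP(Jan 2010)Q(Feb 2010) = 7538.57×3 + 3098.08×1 + 20138.54×6 = 22615.71 + 3098.08 + 120831.24 = 146545.03
ΣP(Jan 2010)Q(Jan 2010) = 7538.57×4 + 3098.08×1 + 20138.54×6 = 30154.28 + 3098.08 + 120831.24 = 154083.6
L = 146545.03 / 154083.6 × 100 = 95.1075
Paasche component (current-period weights):
ΣP(Feb 2010)Q(Feb 2010) = 10541.25×3 + 2656.62×1 + 16349.71×6 = 31623.75 + 2656.62 + 98098.26 = 132378.63
ΣP(Feb 2010)Q(Jan 2010) = 10541.25×4 + 2656.62×1 + 16349.71×6 = 42165 + 2656.62 + 98098.26 = 142919.88
P = 132378.63 / 142919.88 × 100 = 92.6244
Fisher = √(L × P) = √(95.1075 × 92.6244) = 93.8577

93.86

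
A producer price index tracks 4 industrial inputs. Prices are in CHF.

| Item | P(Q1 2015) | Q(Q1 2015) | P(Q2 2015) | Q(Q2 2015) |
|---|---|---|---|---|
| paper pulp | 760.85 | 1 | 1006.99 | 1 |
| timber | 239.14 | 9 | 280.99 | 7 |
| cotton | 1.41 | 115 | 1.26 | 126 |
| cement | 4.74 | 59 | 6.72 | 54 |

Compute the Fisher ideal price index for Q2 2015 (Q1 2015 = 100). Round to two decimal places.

Laspeyres component (base-period weights):
ΣP(Q2 2015)Q(Q1 2015) = 1006.99×1 + 280.99×9 + 1.26×115 + 6.72×59 = 1006.99 + 2528.91 + 144.9 + 396.48 = 4077.28
ΣP(Q1 2015)Q(Q1 2015) = 760.85×1 + 239.14×9 + 1.41×115 + 4.74×59 = 760.85 + 2152.26 + 162.15 + 279.66 = 3354.92
L = 4077.28 / 3354.92 × 100 = 121.5314
Paasche component (current-period weights):
ΣP(Q2 2015)Q(Q2 2015) = 1006.99×1 + 280.99×7 + 1.26×126 + 6.72×54 = 1006.99 + 1966.93 + 158.76 + 362.88 = 3495.56
ΣP(Q1 2015)Q(Q2 2015) = 760.85×1 + 239.14×7 + 1.41×126 + 4.74×54 = 760.85 + 1673.98 + 177.66 + 255.96 = 2868.45
P = 3495.56 / 2868.45 × 100 = 121.8623
Fisher = √(L × P) = √(121.5314 × 121.8623) = 121.6967

121.70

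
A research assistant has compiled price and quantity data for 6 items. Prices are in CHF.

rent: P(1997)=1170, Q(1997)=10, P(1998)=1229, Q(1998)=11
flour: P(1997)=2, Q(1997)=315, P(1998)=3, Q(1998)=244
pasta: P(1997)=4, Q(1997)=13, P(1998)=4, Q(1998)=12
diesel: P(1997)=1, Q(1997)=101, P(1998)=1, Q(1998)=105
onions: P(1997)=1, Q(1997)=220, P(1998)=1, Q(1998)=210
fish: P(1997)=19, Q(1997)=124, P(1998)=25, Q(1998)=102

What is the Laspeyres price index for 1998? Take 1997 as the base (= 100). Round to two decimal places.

110.95

Laspeyres price index uses base-period quantities as weights.
ΣP(1998)·Q(1997) = 1229×10 + 3×315 + 4×13 + 1×101 + 1×220 + 25×124 = 12290 + 945 + 52 + 101 + 220 + 3100 = 16708
ΣP(1997)·Q(1997) = 1170×10 + 2×315 + 4×13 + 1×101 + 1×220 + 19×124 = 11700 + 630 + 52 + 101 + 220 + 2356 = 15059
Index = 16708 / 15059 × 100 = 110.9503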